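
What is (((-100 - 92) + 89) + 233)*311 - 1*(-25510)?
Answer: 65940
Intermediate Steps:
(((-100 - 92) + 89) + 233)*311 - 1*(-25510) = ((-192 + 89) + 233)*311 + 25510 = (-103 + 233)*311 + 25510 = 130*311 + 25510 = 40430 + 25510 = 65940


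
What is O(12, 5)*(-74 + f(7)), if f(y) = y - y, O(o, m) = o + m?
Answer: -1258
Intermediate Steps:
O(o, m) = m + o
f(y) = 0
O(12, 5)*(-74 + f(7)) = (5 + 12)*(-74 + 0) = 17*(-74) = -1258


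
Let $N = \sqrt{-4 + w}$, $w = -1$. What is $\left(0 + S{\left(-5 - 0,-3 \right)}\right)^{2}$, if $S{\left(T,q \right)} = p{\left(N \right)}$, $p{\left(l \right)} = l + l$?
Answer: $-20$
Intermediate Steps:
$N = i \sqrt{5}$ ($N = \sqrt{-4 - 1} = \sqrt{-5} = i \sqrt{5} \approx 2.2361 i$)
$p{\left(l \right)} = 2 l$
$S{\left(T,q \right)} = 2 i \sqrt{5}$
$\left(0 + S{\left(-5 - 0,-3 \right)}\right)^{2} = \left(0 + 2 i \sqrt{5}\right)^{2} = \left(2 i \sqrt{5}\right)^{2} = -20$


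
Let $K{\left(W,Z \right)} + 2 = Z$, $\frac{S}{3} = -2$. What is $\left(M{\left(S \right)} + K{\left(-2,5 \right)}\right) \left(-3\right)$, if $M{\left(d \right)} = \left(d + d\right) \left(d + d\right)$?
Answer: $-441$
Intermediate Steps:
$S = -6$ ($S = 3 \left(-2\right) = -6$)
$K{\left(W,Z \right)} = -2 + Z$
$M{\left(d \right)} = 4 d^{2}$ ($M{\left(d \right)} = 2 d 2 d = 4 d^{2}$)
$\left(M{\left(S \right)} + K{\left(-2,5 \right)}\right) \left(-3\right) = \left(4 \left(-6\right)^{2} + \left(-2 + 5\right)\right) \left(-3\right) = \left(4 \cdot 36 + 3\right) \left(-3\right) = \left(144 + 3\right) \left(-3\right) = 147 \left(-3\right) = -441$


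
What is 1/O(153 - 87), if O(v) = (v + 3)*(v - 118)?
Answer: -1/3588 ≈ -0.00027871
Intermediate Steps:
O(v) = (-118 + v)*(3 + v) (O(v) = (3 + v)*(-118 + v) = (-118 + v)*(3 + v))
1/O(153 - 87) = 1/(-354 + (153 - 87)² - 115*(153 - 87)) = 1/(-354 + 66² - 115*66) = 1/(-354 + 4356 - 7590) = 1/(-3588) = -1/3588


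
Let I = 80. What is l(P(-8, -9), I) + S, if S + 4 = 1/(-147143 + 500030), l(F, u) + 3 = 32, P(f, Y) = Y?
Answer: 8822176/352887 ≈ 25.000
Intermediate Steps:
l(F, u) = 29 (l(F, u) = -3 + 32 = 29)
S = -1411547/352887 (S = -4 + 1/(-147143 + 500030) = -4 + 1/352887 = -1411547/352887 ≈ -4.0000)
l(P(-8, -9), I) + S = 29 - 1411547/352887 = 8822176/352887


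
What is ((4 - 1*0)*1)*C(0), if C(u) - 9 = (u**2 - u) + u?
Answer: 36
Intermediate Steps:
C(u) = 9 + u**2 (C(u) = 9 + ((u**2 - u) + u) = 9 + u**2)
((4 - 1*0)*1)*C(0) = ((4 - 1*0)*1)*(9 + 0**2) = ((4 + 0)*1)*(9 + 0) = (4*1)*9 = 4*9 = 36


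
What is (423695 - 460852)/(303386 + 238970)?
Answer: -37157/542356 ≈ -0.068510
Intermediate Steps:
(423695 - 460852)/(303386 + 238970) = -37157/542356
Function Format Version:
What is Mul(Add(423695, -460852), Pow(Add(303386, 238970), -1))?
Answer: Rational(-37157, 542356) ≈ -0.068510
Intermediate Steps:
Mul(Add(423695, -460852), Pow(Add(303386, 238970), -1)) = Mul(-37157, Pow(542356, -1)) = Mul(-37157, Rational(1, 542356)) = Rational(-37157, 542356)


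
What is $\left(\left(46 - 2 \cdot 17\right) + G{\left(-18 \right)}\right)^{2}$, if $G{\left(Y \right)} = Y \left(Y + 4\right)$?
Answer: $69696$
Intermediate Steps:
$G{\left(Y \right)} = Y \left(4 + Y\right)$
$\left(\left(46 - 2 \cdot 17\right) + G{\left(-18 \right)}\right)^{2} = \left(\left(46 - 2 \cdot 17\right) - 18 \left(4 - 18\right)\right)^{2} = \left(\left(46 - 34\right) - -252\right)^{2} = \left(\left(46 - 34\right) + 252\right)^{2} = \left(12 + 252\right)^{2} = 264^{2} = 69696$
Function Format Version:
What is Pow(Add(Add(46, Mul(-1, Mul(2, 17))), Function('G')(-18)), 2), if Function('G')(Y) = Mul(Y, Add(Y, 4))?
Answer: 69696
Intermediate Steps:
Function('G')(Y) = Mul(Y, Add(4, Y))
Pow(Add(Add(46, Mul(-1, Mul(2, 17))), Function('G')(-18)), 2) = Pow(Add(Add(46, Mul(-1, Mul(2, 17))), Mul(-18, Add(4, -18))), 2) = Pow(Add(Add(46, Mul(-1, 34)), Mul(-18, -14)), 2) = Pow(Add(Add(46, -34), 252), 2) = Pow(Add(12, 252), 2) = Pow(264, 2) = 69696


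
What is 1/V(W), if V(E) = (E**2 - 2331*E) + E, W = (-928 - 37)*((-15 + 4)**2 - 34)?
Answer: 1/7244057175 ≈ 1.3804e-10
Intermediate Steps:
W = -83955 (W = -965*((-11)**2 - 34) = -965*(121 - 34) = -965*87 = -83955)
V(E) = E**2 - 2330*E
1/V(W) = 1/(-83955*(-2330 - 83955)) = 1/(-83955*(-86285)) = 1/7244057175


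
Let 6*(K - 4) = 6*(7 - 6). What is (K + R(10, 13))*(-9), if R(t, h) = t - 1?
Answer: -126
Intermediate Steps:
R(t, h) = -1 + t
K = 5 (K = 4 + (6*(7 - 6))/6 = 4 + (6*1)/6 = 4 + (⅙)*6 = 4 + 1 = 5)
(K + R(10, 13))*(-9) = (5 + (-1 + 10))*(-9) = (5 + 9)*(-9) = 14*(-9) = -126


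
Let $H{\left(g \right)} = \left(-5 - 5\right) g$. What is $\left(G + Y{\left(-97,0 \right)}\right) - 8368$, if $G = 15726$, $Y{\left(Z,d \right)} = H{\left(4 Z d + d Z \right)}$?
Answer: $7358$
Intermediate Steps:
$H{\left(g \right)} = - 10 g$
$Y{\left(Z,d \right)} = - 50 Z d$ ($Y{\left(Z,d \right)} = - 10 \left(4 Z d + d Z\right) = - 10 \left(4 Z d + Z d\right) = - 10 \cdot 5 Z d = - 50 Z d$)
$\left(G + Y{\left(-97,0 \right)}\right) - 8368 = \left(15726 - \left(-4850\right) 0\right) - 8368 = \left(15726 + 0\right) - 8368 = 15726 - 8368 = 7358$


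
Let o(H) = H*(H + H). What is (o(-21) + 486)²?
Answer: 1871424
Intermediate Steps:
o(H) = 2*H² (o(H) = H*(2*H) = 2*H²)
(o(-21) + 486)² = (2*(-21)² + 486)² = (2*441 + 486)² = (882 + 486)² = 1368² = 1871424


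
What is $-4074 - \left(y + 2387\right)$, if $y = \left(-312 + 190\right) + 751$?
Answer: $-7090$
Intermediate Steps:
$y = 629$ ($y = -122 + 751 = 629$)
$-4074 - \left(y + 2387\right) = -4074 - \left(629 + 2387\right) = -4074 - 3016 = -7090$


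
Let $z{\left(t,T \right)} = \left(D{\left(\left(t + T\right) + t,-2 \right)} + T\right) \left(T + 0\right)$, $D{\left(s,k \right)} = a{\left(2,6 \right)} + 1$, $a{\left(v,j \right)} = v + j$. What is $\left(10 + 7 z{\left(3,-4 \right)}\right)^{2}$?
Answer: $16900$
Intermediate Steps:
$a{\left(v,j \right)} = j + v$
$D{\left(s,k \right)} = 9$ ($D{\left(s,k \right)} = \left(6 + 2\right) + 1 = 8 + 1 = 9$)
$z{\left(t,T \right)} = T \left(9 + T\right)$ ($z{\left(t,T \right)} = \left(9 + T\right) \left(T + 0\right) = \left(9 + T\right) T = T \left(9 + T\right)$)
$\left(10 + 7 z{\left(3,-4 \right)}\right)^{2} = \left(10 + 7 \left(- 4 \left(9 - 4\right)\right)\right)^{2} = \left(10 + 7 \left(\left(-4\right) 5\right)\right)^{2} = \left(10 + 7 \left(-20\right)\right)^{2} = \left(10 - 140\right)^{2} = \left(-130\right)^{2} = 16900$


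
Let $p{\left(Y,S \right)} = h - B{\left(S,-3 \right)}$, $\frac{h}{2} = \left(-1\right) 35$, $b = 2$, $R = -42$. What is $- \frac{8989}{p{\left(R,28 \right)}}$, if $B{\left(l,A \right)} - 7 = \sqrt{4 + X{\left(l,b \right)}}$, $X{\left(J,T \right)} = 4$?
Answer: $\frac{692153}{5921} - \frac{17978 \sqrt{2}}{5921} \approx 112.6$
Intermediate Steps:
$B{\left(l,A \right)} = 7 + 2 \sqrt{2}$ ($B{\left(l,A \right)} = 7 + \sqrt{4 + 4} = 7 + \sqrt{8} = 7 + 2 \sqrt{2}$)
$h = -70$ ($h = 2 \left(\left(-1\right) 35\right) = 2 \left(-35\right) = -70$)
$p{\left(Y,S \right)} = -77 - 2 \sqrt{2}$ ($p{\left(Y,S \right)} = -70 - \left(7 + 2 \sqrt{2}\right) = -77 - 2 \sqrt{2}$)
$- \frac{8989}{p{\left(R,28 \right)}} = - \frac{8989}{-77 - 2 \sqrt{2}}$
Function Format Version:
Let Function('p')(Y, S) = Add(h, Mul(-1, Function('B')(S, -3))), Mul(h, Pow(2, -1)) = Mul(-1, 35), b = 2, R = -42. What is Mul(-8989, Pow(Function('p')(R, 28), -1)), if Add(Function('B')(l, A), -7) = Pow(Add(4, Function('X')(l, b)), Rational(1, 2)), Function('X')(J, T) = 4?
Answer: Add(Rational(692153, 5921), Mul(Rational(-17978, 5921), Pow(2, Rational(1, 2)))) ≈ 112.60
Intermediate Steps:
Function('B')(l, A) = Add(7, Mul(2, Pow(2, Rational(1, 2)))) (Function('B')(l, A) = Add(7, Pow(Add(4, 4), Rational(1, 2))) = Add(7, Pow(8, Rational(1, 2))) = Add(7, Mul(2, Pow(2, Rational(1, 2)))))
h = -70 (h = Mul(2, Mul(-1, 35)) = Mul(2, -35) = -70)
Function('p')(Y, S) = Add(-77, Mul(-2, Pow(2, Rational(1, 2)))) (Function('p')(Y, S) = Add(-70, Mul(-1, Add(7, Mul(2, Pow(2, Rational(1, 2)))))) = Add(-70, Add(-7, Mul(-2, Pow(2, Rational(1, 2))))) = Add(-77, Mul(-2, Pow(2, Rational(1, 2)))))
Mul(-8989, Pow(Function('p')(R, 28), -1)) = Mul(-8989, Pow(Add(-77, Mul(-2, Pow(2, Rational(1, 2)))), -1))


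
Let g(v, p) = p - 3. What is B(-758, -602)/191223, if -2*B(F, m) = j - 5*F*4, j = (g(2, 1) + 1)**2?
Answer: -15161/382446 ≈ -0.039642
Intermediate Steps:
g(v, p) = -3 + p
j = 1 (j = ((-3 + 1) + 1)**2 = (-2 + 1)**2 = (-1)**2 = 1)
B(F, m) = -1/2 + 10*F (B(F, m) = -(1 - 5*F*4)/2 = -(1 - 20*F)/2 = -1/2 + 10*F)
B(-758, -602)/191223 = (-1/2 + 10*(-758))/191223 = (-1/2 - 7580)*(1/191223) = -15161/2*1/191223 = -15161/382446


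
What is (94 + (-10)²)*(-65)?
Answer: -12610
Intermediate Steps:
(94 + (-10)²)*(-65) = (94 + 100)*(-65) = 194*(-65) = -12610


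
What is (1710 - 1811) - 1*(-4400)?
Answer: 4299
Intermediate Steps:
(1710 - 1811) - 1*(-4400) = -101 + 4400 = 4299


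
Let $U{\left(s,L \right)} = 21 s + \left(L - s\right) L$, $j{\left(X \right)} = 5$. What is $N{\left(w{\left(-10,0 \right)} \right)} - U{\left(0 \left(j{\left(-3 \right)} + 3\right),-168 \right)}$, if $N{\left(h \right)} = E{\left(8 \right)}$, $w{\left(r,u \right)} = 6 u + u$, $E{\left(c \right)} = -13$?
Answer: $-28237$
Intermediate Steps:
$w{\left(r,u \right)} = 7 u$
$N{\left(h \right)} = -13$
$U{\left(s,L \right)} = 21 s + L \left(L - s\right)$
$N{\left(w{\left(-10,0 \right)} \right)} - U{\left(0 \left(j{\left(-3 \right)} + 3\right),-168 \right)} = -13 - \left(\left(-168\right)^{2} + 21 \cdot 0 \left(5 + 3\right) - - 168 \cdot 0 \left(5 + 3\right)\right) = -13 - \left(28224 + 21 \cdot 0 \cdot 8 - - 168 \cdot 0 \cdot 8\right) = -13 - \left(28224 + 21 \cdot 0 - \left(-168\right) 0\right) = -13 - \left(28224 + 0 + 0\right) = -13 - 28224 = -28237$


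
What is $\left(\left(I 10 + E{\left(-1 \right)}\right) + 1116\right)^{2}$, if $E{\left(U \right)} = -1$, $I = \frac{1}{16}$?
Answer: $\frac{79655625}{64} \approx 1.2446 \cdot 10^{6}$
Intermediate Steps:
$I = \frac{1}{16} \approx 0.0625$
$\left(\left(I 10 + E{\left(-1 \right)}\right) + 1116\right)^{2} = \left(\left(\frac{1}{16} \cdot 10 - 1\right) + 1116\right)^{2} = \left(\left(\frac{5}{8} - 1\right) + 1116\right)^{2} = \left(- \frac{3}{8} + 1116\right)^{2} = \left(\frac{8925}{8}\right)^{2} = \frac{79655625}{64}$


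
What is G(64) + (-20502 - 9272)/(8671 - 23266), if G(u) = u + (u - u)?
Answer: 963854/14595 ≈ 66.040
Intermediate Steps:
G(u) = u (G(u) = u + 0 = u)
G(64) + (-20502 - 9272)/(8671 - 23266) = 64 + (-20502 - 9272)/(8671 - 23266) = 64 - 29774/(-14595) = 64 - 29774*(-1/14595) = 64 + 29774/14595 = 963854/14595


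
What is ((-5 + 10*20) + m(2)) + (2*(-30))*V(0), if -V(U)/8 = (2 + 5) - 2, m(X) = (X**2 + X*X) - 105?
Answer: 2498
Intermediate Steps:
m(X) = -105 + 2*X**2 (m(X) = (X**2 + X**2) - 105 = 2*X**2 - 105 = -105 + 2*X**2)
V(U) = -40 (V(U) = -8*((2 + 5) - 2) = -8*(7 - 2) = -8*5 = -40)
((-5 + 10*20) + m(2)) + (2*(-30))*V(0) = ((-5 + 10*20) + (-105 + 2*2**2)) + (2*(-30))*(-40) = ((-5 + 200) + (-105 + 2*4)) - 60*(-40) = (195 + (-105 + 8)) + 2400 = (195 - 97) + 2400 = 98 + 2400 = 2498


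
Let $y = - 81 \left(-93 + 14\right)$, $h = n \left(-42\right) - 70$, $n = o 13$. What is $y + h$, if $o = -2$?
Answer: $7421$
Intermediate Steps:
$n = -26$ ($n = \left(-2\right) 13 = -26$)
$h = 1022$ ($h = \left(-26\right) \left(-42\right) - 70 = 1092 - 70 = 1022$)
$y = 6399$ ($y = \left(-81\right) \left(-79\right) = 6399$)
$y + h = 6399 + 1022 = 7421$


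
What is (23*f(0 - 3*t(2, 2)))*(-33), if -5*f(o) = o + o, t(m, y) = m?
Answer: -9108/5 ≈ -1821.6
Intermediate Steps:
f(o) = -2*o/5 (f(o) = -(o + o)/5 = -2*o/5)
(23*f(0 - 3*t(2, 2)))*(-33) = (23*(-2*(0 - 3*2)/5))*(-33) = (23*(-2*(0 - 6)/5))*(-33) = (23*(-⅖*(-6)))*(-33) = (23*(12/5))*(-33) = (276/5)*(-33) = -9108/5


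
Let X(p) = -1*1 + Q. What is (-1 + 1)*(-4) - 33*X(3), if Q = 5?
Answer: -132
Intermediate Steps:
X(p) = 4 (X(p) = -1*1 + 5 = -1 + 5 = 4)
(-1 + 1)*(-4) - 33*X(3) = (-1 + 1)*(-4) - 132 = 0*(-4) - 33*4 = 0 - 132 = -132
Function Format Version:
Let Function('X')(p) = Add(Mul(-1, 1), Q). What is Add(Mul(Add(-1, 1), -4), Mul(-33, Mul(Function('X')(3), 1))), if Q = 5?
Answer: -132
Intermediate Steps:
Function('X')(p) = 4 (Function('X')(p) = Add(Mul(-1, 1), 5) = Add(-1, 5) = 4)
Add(Mul(Add(-1, 1), -4), Mul(-33, Mul(Function('X')(3), 1))) = Add(Mul(Add(-1, 1), -4), Mul(-33, Mul(4, 1))) = Add(Mul(0, -4), Mul(-33, 4)) = Add(0, -132) = -132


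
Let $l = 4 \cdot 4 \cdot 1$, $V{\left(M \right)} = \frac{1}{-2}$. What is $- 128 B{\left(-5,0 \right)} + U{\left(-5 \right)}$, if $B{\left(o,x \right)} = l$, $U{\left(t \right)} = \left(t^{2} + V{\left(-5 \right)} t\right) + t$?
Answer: $- \frac{4051}{2} \approx -2025.5$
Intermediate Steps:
$V{\left(M \right)} = - \frac{1}{2}$
$l = 16$ ($l = 16 \cdot 1 = 16$)
$U{\left(t \right)} = t^{2} + \frac{t}{2}$ ($U{\left(t \right)} = \left(t^{2} - \frac{t}{2}\right) + t = t^{2} + \frac{t}{2}$)
$B{\left(o,x \right)} = 16$
$- 128 B{\left(-5,0 \right)} + U{\left(-5 \right)} = \left(-128\right) 16 - 5 \left(\frac{1}{2} - 5\right) = -2048 - - \frac{45}{2} = -2048 + \frac{45}{2} = - \frac{4051}{2}$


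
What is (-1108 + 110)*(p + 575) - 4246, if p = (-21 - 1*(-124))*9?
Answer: -1503242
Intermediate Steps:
p = 927 (p = (-21 + 124)*9 = 103*9 = 927)
(-1108 + 110)*(p + 575) - 4246 = (-1108 + 110)*(927 + 575) - 4246 = -998*1502 - 4246 = -1498996 - 4246 = -1503242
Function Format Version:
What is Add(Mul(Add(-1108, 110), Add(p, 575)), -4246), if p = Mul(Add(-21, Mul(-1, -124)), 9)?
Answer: -1503242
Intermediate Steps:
p = 927 (p = Mul(Add(-21, 124), 9) = Mul(103, 9) = 927)
Add(Mul(Add(-1108, 110), Add(p, 575)), -4246) = Add(Mul(Add(-1108, 110), Add(927, 575)), -4246) = Add(Mul(-998, 1502), -4246) = Add(-1498996, -4246) = -1503242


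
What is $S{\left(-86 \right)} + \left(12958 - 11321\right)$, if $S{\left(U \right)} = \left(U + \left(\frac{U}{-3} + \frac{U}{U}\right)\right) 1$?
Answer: $\frac{4742}{3} \approx 1580.7$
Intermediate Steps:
$S{\left(U \right)} = 1 + \frac{2 U}{3}$ ($S{\left(U \right)} = \left(U + \left(U \left(- \frac{1}{3}\right) + 1\right)\right) 1 = \left(U - \left(-1 + \frac{U}{3}\right)\right) 1 = \left(1 + \frac{2 U}{3}\right) 1 = 1 + \frac{2 U}{3}$)
$S{\left(-86 \right)} + \left(12958 - 11321\right) = \left(1 + \frac{2}{3} \left(-86\right)\right) + \left(12958 - 11321\right) = \left(1 - \frac{172}{3}\right) + 1637 = - \frac{169}{3} + 1637 = \frac{4742}{3}$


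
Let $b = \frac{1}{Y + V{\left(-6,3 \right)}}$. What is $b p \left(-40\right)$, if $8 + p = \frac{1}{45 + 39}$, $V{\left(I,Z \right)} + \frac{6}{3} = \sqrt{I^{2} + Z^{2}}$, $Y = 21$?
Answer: $\frac{63745}{3318} - \frac{3355 \sqrt{5}}{1106} \approx 12.429$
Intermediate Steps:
$V{\left(I,Z \right)} = -2 + \sqrt{I^{2} + Z^{2}}$
$p = - \frac{671}{84}$ ($p = -8 + \frac{1}{45 + 39} = -8 + \frac{1}{84} = - \frac{671}{84} \approx -7.9881$)
$b = \frac{1}{19 + 3 \sqrt{5}}$ ($b = \frac{1}{21 - \left(2 - \sqrt{\left(-6\right)^{2} + 3^{2}}\right)} = \frac{1}{21 - \left(2 - \sqrt{36 + 9}\right)} = \frac{1}{21 - \left(2 - \sqrt{45}\right)} = \frac{1}{21 - \left(2 - 3 \sqrt{5}\right)} = \frac{1}{19 + 3 \sqrt{5}} \approx 0.038898$)
$b p \left(-40\right) = \left(\frac{19}{316} - \frac{3 \sqrt{5}}{316}\right) \left(- \frac{671}{84}\right) \left(-40\right) = \left(- \frac{12749}{26544} + \frac{671 \sqrt{5}}{8848}\right) \left(-40\right) = \frac{63745}{3318} - \frac{3355 \sqrt{5}}{1106}$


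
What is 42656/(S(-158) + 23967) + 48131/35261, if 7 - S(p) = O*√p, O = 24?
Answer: 15931733028747/5067390785381 + 255936*I*√158/143710921 ≈ 3.144 + 0.022386*I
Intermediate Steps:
S(p) = 7 - 24*√p
42656/(S(-158) + 23967) + 48131/35261 = 42656/((7 - 24*I*√158) + 23967) + 48131/35261 = 42656/(23974 - 24*I*√158) + 48131/35261 = 48131/35261 + 42656/(23974 - 24*I*√158)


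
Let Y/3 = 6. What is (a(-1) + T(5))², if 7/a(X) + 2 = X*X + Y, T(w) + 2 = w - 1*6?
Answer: 1936/289 ≈ 6.6990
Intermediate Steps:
Y = 18 (Y = 3*6 = 18)
T(w) = -8 + w (T(w) = -2 + (w - 1*6) = -2 + (w - 6) = -2 + (-6 + w) = -8 + w)
a(X) = 7/(16 + X²) (a(X) = 7/(-2 + (X*X + 18)) = 7/(-2 + (X² + 18)) = 7/(-2 + (18 + X²)) = 7/(16 + X²))
(a(-1) + T(5))² = (7/(16 + (-1)²) + (-8 + 5))² = (7/(16 + 1) - 3)² = (7/17 - 3)² = (-44/17)² = 1936/289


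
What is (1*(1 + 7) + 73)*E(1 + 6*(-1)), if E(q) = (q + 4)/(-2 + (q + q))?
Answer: 27/4 ≈ 6.7500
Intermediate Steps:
E(q) = (4 + q)/(-2 + 2*q)
(1*(1 + 7) + 73)*E(1 + 6*(-1)) = (1*(1 + 7) + 73)*((4 + (1 + 6*(-1)))/(2*(-1 + (1 + 6*(-1))))) = (1*8 + 73)*((4 + (1 - 6))/(2*(-1 + (1 - 6)))) = (8 + 73)*((4 - 5)/(2*(-1 - 5))) = 81*((½)*(-1)/(-6)) = 81*((½)*(-⅙)*(-1)) = 81*(1/12) = 27/4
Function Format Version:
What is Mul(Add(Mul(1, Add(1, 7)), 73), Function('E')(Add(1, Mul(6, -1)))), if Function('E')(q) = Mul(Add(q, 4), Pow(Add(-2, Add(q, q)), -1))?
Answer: Rational(27, 4) ≈ 6.7500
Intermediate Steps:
Function('E')(q) = Mul(Pow(Add(-2, Mul(2, q)), -1), Add(4, q)) (Function('E')(q) = Mul(Add(4, q), Pow(Add(-2, Mul(2, q)), -1)) = Mul(Pow(Add(-2, Mul(2, q)), -1), Add(4, q)))
Mul(Add(Mul(1, Add(1, 7)), 73), Function('E')(Add(1, Mul(6, -1)))) = Mul(Add(Mul(1, Add(1, 7)), 73), Mul(Rational(1, 2), Pow(Add(-1, Add(1, Mul(6, -1))), -1), Add(4, Add(1, Mul(6, -1))))) = Mul(Add(Mul(1, 8), 73), Mul(Rational(1, 2), Pow(Add(-1, Add(1, -6)), -1), Add(4, Add(1, -6)))) = Mul(Add(8, 73), Mul(Rational(1, 2), Pow(Add(-1, -5), -1), Add(4, -5))) = Mul(81, Mul(Rational(1, 2), Pow(-6, -1), -1)) = Mul(81, Mul(Rational(1, 2), Rational(-1, 6), -1)) = Mul(81, Rational(1, 12)) = Rational(27, 4)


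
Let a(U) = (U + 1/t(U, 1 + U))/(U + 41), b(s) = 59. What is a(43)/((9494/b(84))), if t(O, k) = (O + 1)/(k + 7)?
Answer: 114637/35089824 ≈ 0.0032670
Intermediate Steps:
t(O, k) = (1 + O)/(7 + k)
a(U) = (U + (8 + U)/(1 + U))/(41 + U) (a(U) = (U + 1/((1 + U)/(7 + (1 + U))))/(U + 41) = (U + 1/((1 + U)/(8 + U)))/(41 + U) = (U + (8 + U)/(1 + U))/(41 + U))
a(43)/((9494/b(84))) = ((8 + 43 + 43*(1 + 43))/((1 + 43)*(41 + 43)))/((9494/59)) = ((8 + 43 + 43*44)/(44*84))/((9494*(1/59))) = ((1/44)*(1/84)*(8 + 43 + 1892))/(9494/59) = ((1/44)*(1/84)*1943)*(59/9494) = (1943/3696)*(59/9494) = 114637/35089824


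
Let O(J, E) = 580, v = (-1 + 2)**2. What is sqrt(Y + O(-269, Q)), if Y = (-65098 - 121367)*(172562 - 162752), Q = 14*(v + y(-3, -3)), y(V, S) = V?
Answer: I*sqrt(1829221070) ≈ 42769.0*I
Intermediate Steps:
v = 1 (v = 1**2 = 1)
Q = -28 (Q = 14*(1 - 3) = 14*(-2) = -28)
Y = -1829221650 (Y = -186465*9810 = -1829221650)
sqrt(Y + O(-269, Q)) = sqrt(-1829221650 + 580) = sqrt(-1829221070) = I*sqrt(1829221070)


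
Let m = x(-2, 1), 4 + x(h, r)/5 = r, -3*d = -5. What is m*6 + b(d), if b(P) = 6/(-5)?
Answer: -456/5 ≈ -91.200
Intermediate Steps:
d = 5/3 (d = -⅓*(-5) = 5/3 ≈ 1.6667)
x(h, r) = -20 + 5*r
b(P) = -6/5 (b(P) = 6*(-⅕) = -6/5)
m = -15 (m = -20 + 5*1 = -20 + 5 = -15)
m*6 + b(d) = -15*6 - 6/5 = -90 - 6/5 = -456/5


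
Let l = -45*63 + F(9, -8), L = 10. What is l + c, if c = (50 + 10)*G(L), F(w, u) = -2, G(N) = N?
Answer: -2237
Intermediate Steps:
c = 600 (c = (50 + 10)*10 = 60*10 = 600)
l = -2837 (l = -45*63 - 2 = -2835 - 2 = -2837)
l + c = -2837 + 600 = -2237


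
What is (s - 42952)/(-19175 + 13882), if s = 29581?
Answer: 13371/5293 ≈ 2.5262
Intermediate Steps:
(s - 42952)/(-19175 + 13882) = (29581 - 42952)/(-19175 + 13882) = -13371/(-5293) = -13371*(-1/5293) = 13371/5293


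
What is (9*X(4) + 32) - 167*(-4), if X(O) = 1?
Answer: 709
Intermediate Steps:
(9*X(4) + 32) - 167*(-4) = (9*1 + 32) - 167*(-4) = (9 + 32) + 668 = 41 + 668 = 709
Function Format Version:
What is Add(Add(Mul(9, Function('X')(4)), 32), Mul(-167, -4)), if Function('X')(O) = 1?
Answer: 709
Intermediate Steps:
Add(Add(Mul(9, Function('X')(4)), 32), Mul(-167, -4)) = Add(Add(Mul(9, 1), 32), Mul(-167, -4)) = Add(Add(9, 32), 668) = Add(41, 668) = 709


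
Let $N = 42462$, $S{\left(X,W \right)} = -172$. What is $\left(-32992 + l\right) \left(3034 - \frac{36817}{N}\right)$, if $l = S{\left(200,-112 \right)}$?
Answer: $- \frac{2135643718562}{21231} \approx -1.0059 \cdot 10^{8}$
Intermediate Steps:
$l = -172$
$\left(-32992 + l\right) \left(3034 - \frac{36817}{N}\right) = \left(-32992 - 172\right) \left(3034 - \frac{36817}{42462}\right) = - 33164 \left(3034 - \frac{36817}{42462}\right) = \left(-33164\right) \frac{128792891}{42462} = - \frac{2135643718562}{21231}$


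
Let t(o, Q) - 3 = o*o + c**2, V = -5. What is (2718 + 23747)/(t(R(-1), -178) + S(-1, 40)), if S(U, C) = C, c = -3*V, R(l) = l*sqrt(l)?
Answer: 26465/267 ≈ 99.120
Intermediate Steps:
R(l) = l**(3/2)
c = 15 (c = -3*(-5) = 15)
t(o, Q) = 228 + o**2 (t(o, Q) = 3 + (o*o + 15**2) = 3 + (o**2 + 225) = 3 + (225 + o**2) = 228 + o**2)
(2718 + 23747)/(t(R(-1), -178) + S(-1, 40)) = (2718 + 23747)/((228 + ((-1)**(3/2))**2) + 40) = 26465/((228 + (-I)**2) + 40) = 26465/((228 - 1) + 40) = 26465/(227 + 40) = 26465/267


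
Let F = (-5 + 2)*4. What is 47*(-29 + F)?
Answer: -1927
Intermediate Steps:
F = -12 (F = -3*4 = -12)
47*(-29 + F) = 47*(-29 - 12) = 47*(-41) = -1927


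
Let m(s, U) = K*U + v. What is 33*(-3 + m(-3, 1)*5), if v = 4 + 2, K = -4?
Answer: 231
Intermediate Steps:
v = 6
m(s, U) = 6 - 4*U (m(s, U) = -4*U + 6 = 6 - 4*U)
33*(-3 + m(-3, 1)*5) = 33*(-3 + (6 - 4*1)*5) = 33*(-3 + (6 - 4)*5) = 33*(-3 + 2*5) = 33*(-3 + 10) = 33*7 = 231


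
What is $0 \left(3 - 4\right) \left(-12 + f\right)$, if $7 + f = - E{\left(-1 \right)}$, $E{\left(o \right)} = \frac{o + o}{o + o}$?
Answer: $0$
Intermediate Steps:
$E{\left(o \right)} = 1$ ($E{\left(o \right)} = \frac{2 o}{2 o} = 2 o \frac{1}{2 o} = 1$)
$f = -8$ ($f = -7 - 1 = -8$)
$0 \left(3 - 4\right) \left(-12 + f\right) = 0 \left(3 - 4\right) \left(-12 - 8\right) = 0 \left(-1\right) \left(-20\right) = 0 \left(-20\right) = 0$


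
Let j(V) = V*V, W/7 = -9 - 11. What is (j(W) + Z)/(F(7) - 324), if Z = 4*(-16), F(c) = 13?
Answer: -19536/311 ≈ -62.817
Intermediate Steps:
W = -140 (W = 7*(-9 - 11) = 7*(-20) = -140)
j(V) = V²
Z = -64
(j(W) + Z)/(F(7) - 324) = ((-140)² - 64)/(13 - 324) = (19600 - 64)/(-311) = 19536*(-1/311) = -19536/311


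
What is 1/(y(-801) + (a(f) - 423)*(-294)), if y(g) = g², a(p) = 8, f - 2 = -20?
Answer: 1/763611 ≈ 1.3096e-6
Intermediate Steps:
f = -18 (f = 2 - 20 = -18)
1/(y(-801) + (a(f) - 423)*(-294)) = 1/((-801)² + (8 - 423)*(-294)) = 1/(641601 - 415*(-294)) = 1/(641601 + 122010) = 1/763611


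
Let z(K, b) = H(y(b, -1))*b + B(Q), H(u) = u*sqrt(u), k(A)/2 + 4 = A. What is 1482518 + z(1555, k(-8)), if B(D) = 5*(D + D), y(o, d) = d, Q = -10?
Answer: 1482418 + 24*I ≈ 1.4824e+6 + 24.0*I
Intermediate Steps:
k(A) = -8 + 2*A
B(D) = 10*D (B(D) = 5*(2*D) = 10*D)
H(u) = u**(3/2)
z(K, b) = -100 - I*b (z(K, b) = (-1)**(3/2)*b + 10*(-10) = (-I)*b - 100 = -I*b - 100 = -100 - I*b)
1482518 + z(1555, k(-8)) = 1482518 + (-100 - I*(-8 + 2*(-8))) = 1482518 + (-100 - I*(-8 - 16)) = 1482518 + (-100 - 1*I*(-24)) = 1482518 + (-100 + 24*I) = 1482418 + 24*I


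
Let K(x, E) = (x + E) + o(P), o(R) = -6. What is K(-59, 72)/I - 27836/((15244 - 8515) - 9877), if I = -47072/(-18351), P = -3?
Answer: 428669707/37045664 ≈ 11.571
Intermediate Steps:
I = 47072/18351 (I = -47072*(-1/18351) = 47072/18351 ≈ 2.5651)
K(x, E) = -6 + E + x (K(x, E) = (x + E) - 6 = (E + x) - 6 = -6 + E + x)
K(-59, 72)/I - 27836/((15244 - 8515) - 9877) = (-6 + 72 - 59)/(47072/18351) - 27836/((15244 - 8515) - 9877) = 7*(18351/47072) - 27836/(6729 - 9877) = 128457/47072 - 27836/(-3148) = 128457/47072 - 27836*(-1/3148) = 128457/47072 + 6959/787 = 428669707/37045664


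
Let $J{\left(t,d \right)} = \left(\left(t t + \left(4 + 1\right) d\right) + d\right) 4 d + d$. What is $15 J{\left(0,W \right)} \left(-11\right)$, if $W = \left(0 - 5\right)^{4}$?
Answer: $-1546978125$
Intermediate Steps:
$W = 625$ ($W = \left(-5\right)^{4} = 625$)
$J{\left(t,d \right)} = d + d \left(4 t^{2} + 24 d\right)$ ($J{\left(t,d \right)} = \left(\left(t^{2} + 5 d\right) + d\right) 4 d + d = \left(t^{2} + 6 d\right) 4 d + d = \left(4 t^{2} + 24 d\right) d + d = d \left(4 t^{2} + 24 d\right) + d = d + d \left(4 t^{2} + 24 d\right)$)
$15 J{\left(0,W \right)} \left(-11\right) = 15 \cdot 625 \left(1 + 4 \cdot 0^{2} + 24 \cdot 625\right) \left(-11\right) = 15 \cdot 625 \left(1 + 4 \cdot 0 + 15000\right) \left(-11\right) = 15 \cdot 625 \left(1 + 0 + 15000\right) \left(-11\right) = 15 \cdot 625 \cdot 15001 \left(-11\right) = 15 \cdot 9375625 \left(-11\right) = 140634375 \left(-11\right) = -1546978125$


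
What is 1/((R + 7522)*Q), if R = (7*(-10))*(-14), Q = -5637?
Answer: -1/47925774 ≈ -2.0866e-8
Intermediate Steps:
R = 980 (R = -70*(-14) = 980)
1/((R + 7522)*Q) = 1/((980 + 7522)*(-5637)) = -1/5637/8502 = (1/8502)*(-1/5637) = -1/47925774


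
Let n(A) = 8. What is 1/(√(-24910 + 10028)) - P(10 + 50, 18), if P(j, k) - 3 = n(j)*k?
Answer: -147 - I*√14882/14882 ≈ -147.0 - 0.0081973*I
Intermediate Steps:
P(j, k) = 3 + 8*k
1/(√(-24910 + 10028)) - P(10 + 50, 18) = 1/(√(-24910 + 10028)) - (3 + 8*18) = 1/(√(-14882)) - (3 + 144) = 1/(I*√14882) - 1*147 = -I*√14882/14882 - 147 = -147 - I*√14882/14882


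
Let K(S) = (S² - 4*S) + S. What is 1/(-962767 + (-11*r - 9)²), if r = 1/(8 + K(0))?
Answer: -64/61610199 ≈ -1.0388e-6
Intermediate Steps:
K(S) = S² - 3*S
r = ⅛ (r = 1/(8 + 0*(-3 + 0)) = 1/(8 + 0*(-3)) = 1/(8 + 0) = 1/8 = ⅛ ≈ 0.12500)
1/(-962767 + (-11*r - 9)²) = 1/(-962767 + (-11*⅛ - 9)²) = 1/(-962767 + (-11/8 - 9)²) = 1/(-962767 + (-83/8)²) = 1/(-962767 + 6889/64) = 1/(-61610199/64) = -64/61610199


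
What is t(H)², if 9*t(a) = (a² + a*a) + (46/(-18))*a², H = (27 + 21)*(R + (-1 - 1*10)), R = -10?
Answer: 3933798400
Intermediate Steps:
H = -1008 (H = (27 + 21)*(-10 + (-1 - 1*10)) = 48*(-10 + (-1 - 10)) = 48*(-10 - 11) = 48*(-21) = -1008)
t(a) = -5*a²/81 (t(a) = ((a² + a*a) + (46/(-18))*a²)/9 = ((a² + a²) + (46*(-1/18))*a²)/9 = (2*a² - 23*a²/9)/9 = (-5*a²/9)/9 = -5*a²/81)
t(H)² = (-5/81*(-1008)²)² = (-5/81*1016064)² = (-62720)² = 3933798400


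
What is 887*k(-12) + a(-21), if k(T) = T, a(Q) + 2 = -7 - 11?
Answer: -10664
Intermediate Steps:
a(Q) = -20 (a(Q) = -2 + (-7 - 11) = -2 - 18 = -20)
887*k(-12) + a(-21) = 887*(-12) - 20 = -10644 - 20 = -10664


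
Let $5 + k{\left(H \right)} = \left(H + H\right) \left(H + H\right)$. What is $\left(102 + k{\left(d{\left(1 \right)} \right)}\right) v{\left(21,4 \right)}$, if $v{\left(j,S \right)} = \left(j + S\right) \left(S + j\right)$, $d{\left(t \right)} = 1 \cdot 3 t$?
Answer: $83125$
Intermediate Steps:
$d{\left(t \right)} = 3 t$
$k{\left(H \right)} = -5 + 4 H^{2}$ ($k{\left(H \right)} = -5 + \left(H + H\right) \left(H + H\right) = -5 + 2 H 2 H = -5 + 4 H^{2}$)
$v{\left(j,S \right)} = \left(S + j\right)^{2}$ ($v{\left(j,S \right)} = \left(S + j\right) \left(S + j\right) = \left(S + j\right)^{2}$)
$\left(102 + k{\left(d{\left(1 \right)} \right)}\right) v{\left(21,4 \right)} = \left(102 - \left(5 - 4 \left(3 \cdot 1\right)^{2}\right)\right) \left(4 + 21\right)^{2} = \left(102 - \left(5 - 4 \cdot 3^{2}\right)\right) 25^{2} = \left(102 + \left(-5 + 4 \cdot 9\right)\right) 625 = \left(102 + \left(-5 + 36\right)\right) 625 = \left(102 + 31\right) 625 = 133 \cdot 625 = 83125$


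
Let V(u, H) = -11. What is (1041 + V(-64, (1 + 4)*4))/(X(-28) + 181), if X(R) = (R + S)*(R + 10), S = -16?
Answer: 1030/973 ≈ 1.0586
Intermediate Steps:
X(R) = (-16 + R)*(10 + R) (X(R) = (R - 16)*(R + 10) = (-16 + R)*(10 + R))
(1041 + V(-64, (1 + 4)*4))/(X(-28) + 181) = (1041 - 11)/((-160 + (-28)² - 6*(-28)) + 181) = 1030/((-160 + 784 + 168) + 181) = 1030/(792 + 181) = 1030/973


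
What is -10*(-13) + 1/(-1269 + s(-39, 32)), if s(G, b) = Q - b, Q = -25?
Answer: 172379/1326 ≈ 130.00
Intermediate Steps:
s(G, b) = -25 - b
-10*(-13) + 1/(-1269 + s(-39, 32)) = -10*(-13) + 1/(-1269 + (-25 - 1*32)) = 130 + 1/(-1269 + (-25 - 32)) = 130 + 1/(-1269 - 57) = 130 + 1/(-1326) = 130 - 1/1326 = 172379/1326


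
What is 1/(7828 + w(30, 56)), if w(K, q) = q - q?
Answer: 1/7828 ≈ 0.00012775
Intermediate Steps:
w(K, q) = 0
1/(7828 + w(30, 56)) = 1/(7828 + 0) = 1/7828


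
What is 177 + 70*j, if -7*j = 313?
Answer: -2953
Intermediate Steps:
j = -313/7 (j = -1/7*313 = -313/7 ≈ -44.714)
177 + 70*j = 177 + 70*(-313/7) = 177 - 3130 = -2953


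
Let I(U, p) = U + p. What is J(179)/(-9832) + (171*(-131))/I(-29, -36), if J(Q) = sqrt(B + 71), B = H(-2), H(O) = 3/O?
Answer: 22401/65 - sqrt(278)/19664 ≈ 344.63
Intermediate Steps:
B = -3/2 (B = 3/(-2) = 3*(-1/2) = -3/2 ≈ -1.5000)
J(Q) = sqrt(278)/2 (J(Q) = sqrt(-3/2 + 71) = sqrt(139/2) = sqrt(278)/2)
J(179)/(-9832) + (171*(-131))/I(-29, -36) = (sqrt(278)/2)/(-9832) + (171*(-131))/(-29 - 36) = (sqrt(278)/2)*(-1/9832) - 22401/(-65) = -sqrt(278)/19664 - 22401*(-1/65) = -sqrt(278)/19664 + 22401/65 = 22401/65 - sqrt(278)/19664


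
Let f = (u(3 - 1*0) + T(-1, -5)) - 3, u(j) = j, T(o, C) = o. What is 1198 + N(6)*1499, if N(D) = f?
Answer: -301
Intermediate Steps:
f = -1 (f = ((3 - 1*0) - 1) - 3 = ((3 + 0) - 1) - 3 = (3 - 1) - 3 = 2 - 3 = -1)
N(D) = -1
1198 + N(6)*1499 = 1198 - 1*1499 = 1198 - 1499 = -301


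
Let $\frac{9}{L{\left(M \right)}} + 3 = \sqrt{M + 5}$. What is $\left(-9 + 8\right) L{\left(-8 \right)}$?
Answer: $\frac{9}{4} + \frac{3 i \sqrt{3}}{4} \approx 2.25 + 1.299 i$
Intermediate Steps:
$L{\left(M \right)} = \frac{9}{-3 + \sqrt{5 + M}}$ ($L{\left(M \right)} = \frac{9}{-3 + \sqrt{M + 5}} = \frac{9}{-3 + \sqrt{5 + M}}$)
$\left(-9 + 8\right) L{\left(-8 \right)} = \left(-9 + 8\right) \frac{9}{-3 + \sqrt{5 - 8}} = - \frac{9}{-3 + \sqrt{-3}} = - \frac{9}{-3 + i \sqrt{3}}$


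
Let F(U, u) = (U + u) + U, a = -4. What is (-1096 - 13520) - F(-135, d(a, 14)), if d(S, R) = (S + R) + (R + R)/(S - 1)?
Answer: -71752/5 ≈ -14350.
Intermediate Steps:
d(S, R) = R + S + 2*R/(-1 + S) (d(S, R) = (R + S) + (2*R)/(-1 + S) = (R + S) + 2*R/(-1 + S) = R + S + 2*R/(-1 + S))
F(U, u) = u + 2*U
(-1096 - 13520) - F(-135, d(a, 14)) = (-1096 - 13520) - ((14 + (-4)² - 1*(-4) + 14*(-4))/(-1 - 4) + 2*(-135)) = -14616 - ((14 + 16 + 4 - 56)/(-5) - 270) = -14616 - (-⅕*(-22) - 270) = -14616 - (22/5 - 270) = -14616 - 1*(-1328/5) = -14616 + 1328/5 = -71752/5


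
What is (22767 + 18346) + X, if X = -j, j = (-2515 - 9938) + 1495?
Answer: 52071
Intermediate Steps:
j = -10958 (j = -12453 + 1495 = -10958)
X = 10958 (X = -1*(-10958) = 10958)
(22767 + 18346) + X = (22767 + 18346) + 10958 = 41113 + 10958 = 52071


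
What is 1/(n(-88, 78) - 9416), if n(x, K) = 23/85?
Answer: -85/800337 ≈ -0.00010621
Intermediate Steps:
n(x, K) = 23/85 (n(x, K) = 23*(1/85) = 23/85)
1/(n(-88, 78) - 9416) = 1/(23/85 - 9416) = 1/(-800337/85) = -85/800337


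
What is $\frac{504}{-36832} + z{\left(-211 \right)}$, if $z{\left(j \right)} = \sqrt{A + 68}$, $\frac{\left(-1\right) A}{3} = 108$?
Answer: $- \frac{63}{4604} + 16 i \approx -0.013684 + 16.0 i$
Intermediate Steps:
$A = -324$ ($A = \left(-3\right) 108 = -324$)
$z{\left(j \right)} = 16 i$ ($z{\left(j \right)} = \sqrt{-324 + 68} = \sqrt{-256} = 16 i$)
$\frac{504}{-36832} + z{\left(-211 \right)} = \frac{504}{-36832} + 16 i = 504 \left(- \frac{1}{36832}\right) + 16 i = - \frac{63}{4604} + 16 i$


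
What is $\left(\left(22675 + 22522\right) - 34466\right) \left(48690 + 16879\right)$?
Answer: $703620939$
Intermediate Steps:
$\left(\left(22675 + 22522\right) - 34466\right) \left(48690 + 16879\right) = \left(45197 - 34466\right) 65569 = 10731 \cdot 65569 = 703620939$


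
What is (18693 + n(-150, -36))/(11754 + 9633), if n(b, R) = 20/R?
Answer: 168232/192483 ≈ 0.87401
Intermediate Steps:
(18693 + n(-150, -36))/(11754 + 9633) = (18693 + 20/(-36))/(11754 + 9633) = (18693 + 20*(-1/36))/21387 = (18693 - 5/9)*(1/21387) = (168232/9)*(1/21387) = 168232/192483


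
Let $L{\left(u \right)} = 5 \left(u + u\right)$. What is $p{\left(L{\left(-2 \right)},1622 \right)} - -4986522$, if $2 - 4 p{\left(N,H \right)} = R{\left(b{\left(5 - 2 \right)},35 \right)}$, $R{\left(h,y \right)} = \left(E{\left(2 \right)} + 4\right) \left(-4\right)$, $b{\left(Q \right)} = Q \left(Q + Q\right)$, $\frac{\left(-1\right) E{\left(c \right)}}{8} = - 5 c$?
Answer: $\frac{9973213}{2} \approx 4.9866 \cdot 10^{6}$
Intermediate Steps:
$E{\left(c \right)} = 40 c$ ($E{\left(c \right)} = - 8 \left(- 5 c\right) = 40 c$)
$L{\left(u \right)} = 10 u$ ($L{\left(u \right)} = 5 \cdot 2 u = 10 u$)
$b{\left(Q \right)} = 2 Q^{2}$ ($b{\left(Q \right)} = Q 2 Q = 2 Q^{2}$)
$R{\left(h,y \right)} = -336$ ($R{\left(h,y \right)} = \left(40 \cdot 2 + 4\right) \left(-4\right) = \left(80 + 4\right) \left(-4\right) = 84 \left(-4\right) = -336$)
$p{\left(N,H \right)} = \frac{169}{2}$ ($p{\left(N,H \right)} = \frac{1}{2} - -84 = \frac{1}{2} + 84 = \frac{169}{2}$)
$p{\left(L{\left(-2 \right)},1622 \right)} - -4986522 = \frac{169}{2} - -4986522 = \frac{169}{2} + 4986522 = \frac{9973213}{2}$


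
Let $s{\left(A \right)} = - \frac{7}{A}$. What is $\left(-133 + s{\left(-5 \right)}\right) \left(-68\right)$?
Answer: $\frac{44744}{5} \approx 8948.8$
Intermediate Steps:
$\left(-133 + s{\left(-5 \right)}\right) \left(-68\right) = \left(-133 - \frac{7}{-5}\right) \left(-68\right) = \left(-133 - - \frac{7}{5}\right) \left(-68\right) = \left(-133 + \frac{7}{5}\right) \left(-68\right) = \left(- \frac{658}{5}\right) \left(-68\right) = \frac{44744}{5}$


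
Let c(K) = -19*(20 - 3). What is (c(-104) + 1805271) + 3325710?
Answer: 5130658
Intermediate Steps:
c(K) = -323 (c(K) = -19*17 = -323)
(c(-104) + 1805271) + 3325710 = (-323 + 1805271) + 3325710 = 1804948 + 3325710 = 5130658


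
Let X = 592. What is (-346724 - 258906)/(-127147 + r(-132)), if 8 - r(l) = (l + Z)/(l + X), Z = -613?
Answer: 55717960/11696639 ≈ 4.7636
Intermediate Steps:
r(l) = 8 - (-613 + l)/(592 + l) (r(l) = 8 - (l - 613)/(l + 592) = 8 - (-613 + l)/(592 + l))
(-346724 - 258906)/(-127147 + r(-132)) = (-346724 - 258906)/(-127147 + (5349 + 7*(-132))/(592 - 132)) = -605630/(-127147 + (5349 - 924)/460) = -605630/(-127147 + (1/460)*4425) = -605630/(-127147 + 885/92) = -605630/(-11696639/92) = -605630*(-92/11696639) = 55717960/11696639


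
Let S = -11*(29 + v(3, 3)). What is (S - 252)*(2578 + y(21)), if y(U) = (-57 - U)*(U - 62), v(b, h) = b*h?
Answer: -3869920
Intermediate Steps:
y(U) = (-62 + U)*(-57 - U) (y(U) = (-57 - U)*(-62 + U) = (-62 + U)*(-57 - U))
S = -418 (S = -11*(29 + 3*3) = -11*(29 + 9) = -11*38 = -418)
(S - 252)*(2578 + y(21)) = (-418 - 252)*(2578 + (3534 - 1*21² + 5*21)) = -670*(2578 + (3534 - 1*441 + 105)) = -670*(2578 + (3534 - 441 + 105)) = -670*(2578 + 3198) = -670*5776 = -3869920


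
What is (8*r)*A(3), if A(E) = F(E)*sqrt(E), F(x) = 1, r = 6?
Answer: 48*sqrt(3) ≈ 83.138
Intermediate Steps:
A(E) = sqrt(E) (A(E) = 1*sqrt(E) = sqrt(E))
(8*r)*A(3) = (8*6)*sqrt(3) = 48*sqrt(3)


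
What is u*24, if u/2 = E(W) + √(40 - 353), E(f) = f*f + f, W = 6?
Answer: 2016 + 48*I*√313 ≈ 2016.0 + 849.21*I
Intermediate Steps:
E(f) = f + f² (E(f) = f² + f = f + f²)
u = 84 + 2*I*√313 (u = 2*(6*(1 + 6) + √(40 - 353)) = 2*(6*7 + √(-313)) = 2*(42 + I*√313) = 84 + 2*I*√313 ≈ 84.0 + 35.384*I)
u*24 = (84 + 2*I*√313)*24 = 2016 + 48*I*√313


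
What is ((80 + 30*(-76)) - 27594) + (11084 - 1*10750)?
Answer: -29460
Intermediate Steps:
((80 + 30*(-76)) - 27594) + (11084 - 1*10750) = ((80 - 2280) - 27594) + (11084 - 10750) = (-2200 - 27594) + 334 = -29794 + 334 = -29460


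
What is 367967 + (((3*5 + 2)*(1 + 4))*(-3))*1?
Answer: 367712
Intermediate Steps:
367967 + (((3*5 + 2)*(1 + 4))*(-3))*1 = 367967 + (((15 + 2)*5)*(-3))*1 = 367967 + ((17*5)*(-3))*1 = 367967 + (85*(-3))*1 = 367967 - 255*1 = 367967 - 255 = 367712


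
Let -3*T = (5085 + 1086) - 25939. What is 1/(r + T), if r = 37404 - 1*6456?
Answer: 3/112612 ≈ 2.6640e-5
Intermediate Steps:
T = 19768/3 (T = -((5085 + 1086) - 25939)/3 = -(6171 - 25939)/3 = -⅓*(-19768) = 19768/3 ≈ 6589.3)
r = 30948 (r = 37404 - 6456 = 30948)
1/(r + T) = 1/(30948 + 19768/3) = 1/(112612/3) = 3/112612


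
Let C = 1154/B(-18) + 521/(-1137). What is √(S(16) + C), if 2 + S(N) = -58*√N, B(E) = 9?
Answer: I*√137338609/1137 ≈ 10.307*I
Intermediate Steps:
S(N) = -2 - 58*√N
C = 435803/3411 (C = 1154/9 + 521/(-1137) = 1154*(⅑) + 521*(-1/1137) = 1154/9 - 521/1137 = 435803/3411 ≈ 127.76)
√(S(16) + C) = √((-2 - 58*√16) + 435803/3411) = √((-2 - 58*4) + 435803/3411) = √((-2 - 232) + 435803/3411) = √(-234 + 435803/3411) = √(-362371/3411) = I*√137338609/1137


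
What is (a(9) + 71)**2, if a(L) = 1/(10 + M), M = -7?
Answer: 45796/9 ≈ 5088.4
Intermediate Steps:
a(L) = 1/3 (a(L) = 1/(10 - 7) = 1/3)
(a(9) + 71)**2 = (1/3 + 71)**2 = (214/3)**2 = 45796/9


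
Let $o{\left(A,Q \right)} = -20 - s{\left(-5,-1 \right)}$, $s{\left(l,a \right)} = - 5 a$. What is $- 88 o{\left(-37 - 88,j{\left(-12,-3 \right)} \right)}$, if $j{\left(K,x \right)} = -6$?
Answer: $2200$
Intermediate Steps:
$o{\left(A,Q \right)} = -25$ ($o{\left(A,Q \right)} = -20 - \left(-5\right) \left(-1\right) = -20 - 5 = -25$)
$- 88 o{\left(-37 - 88,j{\left(-12,-3 \right)} \right)} = \left(-88\right) \left(-25\right) = 2200$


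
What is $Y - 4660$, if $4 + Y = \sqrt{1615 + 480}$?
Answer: $-4664 + \sqrt{2095} \approx -4618.2$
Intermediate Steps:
$Y = -4 + \sqrt{2095}$ ($Y = -4 + \sqrt{1615 + 480} = -4 + \sqrt{2095} \approx 41.771$)
$Y - 4660 = \left(-4 + \sqrt{2095}\right) - 4660 = -4664 + \sqrt{2095}$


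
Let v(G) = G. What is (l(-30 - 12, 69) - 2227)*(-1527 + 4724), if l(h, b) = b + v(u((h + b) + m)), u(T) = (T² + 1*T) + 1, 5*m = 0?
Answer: -4478997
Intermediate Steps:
m = 0 (m = (⅕)*0 = 0)
u(T) = 1 + T + T² (u(T) = (T² + T) + 1 = (T + T²) + 1 = 1 + T + T²)
l(h, b) = 1 + h + (b + h)² + 2*b (l(h, b) = b + (1 + ((h + b) + 0) + ((h + b) + 0)²) = b + (1 + ((b + h) + 0) + ((b + h) + 0)²) = b + (1 + (b + h) + (b + h)²) = b + (1 + b + h + (b + h)²) = 1 + h + (b + h)² + 2*b)
(l(-30 - 12, 69) - 2227)*(-1527 + 4724) = ((1 + (-30 - 12) + (69 + (-30 - 12))² + 2*69) - 2227)*(-1527 + 4724) = ((1 - 42 + (69 - 42)² + 138) - 2227)*3197 = ((1 - 42 + 27² + 138) - 2227)*3197 = ((1 - 42 + 729 + 138) - 2227)*3197 = (826 - 2227)*3197 = -1401*3197 = -4478997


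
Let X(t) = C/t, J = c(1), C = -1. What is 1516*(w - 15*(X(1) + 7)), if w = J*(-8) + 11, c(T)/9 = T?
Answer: -228916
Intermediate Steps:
c(T) = 9*T
J = 9 (J = 9*1 = 9)
X(t) = -1/t
w = -61 (w = 9*(-8) + 11 = -72 + 11 = -61)
1516*(w - 15*(X(1) + 7)) = 1516*(-61 - 15*(-1/1 + 7)) = 1516*(-61 - 15*(-1*1 + 7)) = 1516*(-61 - 15*(-1 + 7)) = 1516*(-61 - 15*6) = 1516*(-61 - 90) = 1516*(-151) = -228916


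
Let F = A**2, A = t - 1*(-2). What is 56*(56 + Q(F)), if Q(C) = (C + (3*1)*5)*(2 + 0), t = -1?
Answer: 4928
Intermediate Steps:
A = 1 (A = -1 - 1*(-2) = -1 + 2 = 1)
F = 1 (F = 1**2 = 1)
Q(C) = 30 + 2*C (Q(C) = (C + 3*5)*2 = (C + 15)*2 = (15 + C)*2 = 30 + 2*C)
56*(56 + Q(F)) = 56*(56 + (30 + 2*1)) = 56*(56 + (30 + 2)) = 56*(56 + 32) = 56*88 = 4928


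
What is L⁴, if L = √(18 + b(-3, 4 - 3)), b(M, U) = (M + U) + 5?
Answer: 441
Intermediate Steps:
b(M, U) = 5 + M + U
L = √21 (L = √(18 + (5 - 3 + (4 - 3))) = √(18 + (5 - 3 + 1)) = √(18 + 3) = √21 ≈ 4.5826)
L⁴ = (√21)⁴ = 441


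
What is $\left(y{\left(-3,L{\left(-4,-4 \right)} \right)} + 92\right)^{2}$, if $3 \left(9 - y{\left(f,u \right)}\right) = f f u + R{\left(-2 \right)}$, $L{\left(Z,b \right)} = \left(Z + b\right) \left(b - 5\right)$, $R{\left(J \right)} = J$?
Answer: $\frac{117649}{9} \approx 13072.0$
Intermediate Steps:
$L{\left(Z,b \right)} = \left(-5 + b\right) \left(Z + b\right)$ ($L{\left(Z,b \right)} = \left(Z + b\right) \left(-5 + b\right) = \left(-5 + b\right) \left(Z + b\right)$)
$y{\left(f,u \right)} = \frac{29}{3} - \frac{u f^{2}}{3}$ ($y{\left(f,u \right)} = 9 - \frac{f f u - 2}{3} = 9 - \frac{f^{2} u - 2}{3} = 9 - \frac{u f^{2} - 2}{3} = 9 - \frac{-2 + u f^{2}}{3} = 9 - \left(- \frac{2}{3} + \frac{u f^{2}}{3}\right) = \frac{29}{3} - \frac{u f^{2}}{3}$)
$\left(y{\left(-3,L{\left(-4,-4 \right)} \right)} + 92\right)^{2} = \left(\left(\frac{29}{3} - \frac{\left(\left(-4\right)^{2} - -20 - -20 - -16\right) \left(-3\right)^{2}}{3}\right) + 92\right)^{2} = \left(\left(\frac{29}{3} - \frac{1}{3} \left(16 + 20 + 20 + 16\right) 9\right) + 92\right)^{2} = \left(\left(\frac{29}{3} - 24 \cdot 9\right) + 92\right)^{2} = \left(\left(\frac{29}{3} - 216\right) + 92\right)^{2} = \left(- \frac{619}{3} + 92\right)^{2} = \left(- \frac{343}{3}\right)^{2} = \frac{117649}{9}$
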